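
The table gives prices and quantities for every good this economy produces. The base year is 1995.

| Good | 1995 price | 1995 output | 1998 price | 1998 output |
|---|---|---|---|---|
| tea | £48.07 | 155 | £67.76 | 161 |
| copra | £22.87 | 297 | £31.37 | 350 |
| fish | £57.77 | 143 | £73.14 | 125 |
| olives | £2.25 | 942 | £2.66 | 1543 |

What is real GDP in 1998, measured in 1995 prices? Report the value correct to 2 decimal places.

Real GDP 1998 = Σ (p_1995 × q_1998) = 48.07·161 + 22.87·350 + 57.77·125 + 2.25·1543 = 26436.77.

£26436.77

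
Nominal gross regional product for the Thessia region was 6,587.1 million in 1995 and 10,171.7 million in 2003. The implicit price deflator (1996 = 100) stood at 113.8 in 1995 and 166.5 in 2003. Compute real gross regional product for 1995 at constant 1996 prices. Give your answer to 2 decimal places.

5,788.31 million

Real gross regional product = Nominal / (implicit price deflator/100) = 6587.1 / 1.138 = 5788.31.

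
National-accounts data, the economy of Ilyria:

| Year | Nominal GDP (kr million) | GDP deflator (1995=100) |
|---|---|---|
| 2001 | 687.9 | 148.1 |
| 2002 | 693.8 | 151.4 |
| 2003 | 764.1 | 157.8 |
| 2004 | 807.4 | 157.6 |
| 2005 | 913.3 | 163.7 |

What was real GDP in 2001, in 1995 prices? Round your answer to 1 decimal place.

Real GDP 2001 = 687.9 / 1.481 = 464.48.

kr 464.5 million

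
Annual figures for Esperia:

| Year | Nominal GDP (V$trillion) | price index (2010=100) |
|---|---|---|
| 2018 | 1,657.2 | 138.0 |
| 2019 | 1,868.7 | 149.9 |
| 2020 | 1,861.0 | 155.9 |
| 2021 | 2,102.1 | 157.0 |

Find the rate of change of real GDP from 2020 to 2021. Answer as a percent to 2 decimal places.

Real GDP 2020 = 1861.0/1.559 = 1193.71.
Real GDP 2021 = 2102.1/1.570 = 1338.92.
Change = 1338.92/1193.71 − 1 = 0.1216.

12.16%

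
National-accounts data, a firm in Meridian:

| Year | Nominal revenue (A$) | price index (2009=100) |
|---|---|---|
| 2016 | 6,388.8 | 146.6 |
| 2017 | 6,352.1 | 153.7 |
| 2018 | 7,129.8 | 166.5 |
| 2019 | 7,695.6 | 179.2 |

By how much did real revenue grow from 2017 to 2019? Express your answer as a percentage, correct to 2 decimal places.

Real revenue 2017 = 6352.1/1.537 = 4132.79.
Real revenue 2019 = 7695.6/1.792 = 4294.42.
Change = 4294.42/4132.79 − 1 = 0.0391.

3.91%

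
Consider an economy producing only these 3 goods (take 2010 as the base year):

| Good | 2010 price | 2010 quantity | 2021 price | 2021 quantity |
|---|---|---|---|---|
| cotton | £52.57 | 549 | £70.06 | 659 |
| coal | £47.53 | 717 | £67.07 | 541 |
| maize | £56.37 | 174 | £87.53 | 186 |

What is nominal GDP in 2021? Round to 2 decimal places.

Nominal GDP 2021 = Σ (p_2021 × q_2021) = 70.06·659 + 67.07·541 + 87.53·186 = 98734.99.

£98734.99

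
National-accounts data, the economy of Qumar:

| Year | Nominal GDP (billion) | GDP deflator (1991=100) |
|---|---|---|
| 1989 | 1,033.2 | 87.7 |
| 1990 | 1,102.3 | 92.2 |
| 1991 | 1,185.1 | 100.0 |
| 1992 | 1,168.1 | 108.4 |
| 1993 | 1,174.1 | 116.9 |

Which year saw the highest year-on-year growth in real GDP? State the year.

1990

1990: real = 1102.3/0.922 = 1195.55; growth vs 1989 (1178.11) = 1.48%.
1991: real = 1185.1/1.000 = 1185.10; growth vs 1990 (1195.55) = -0.87%.
1992: real = 1168.1/1.084 = 1077.58; growth vs 1991 (1185.10) = -9.07%.
1993: real = 1174.1/1.169 = 1004.36; growth vs 1992 (1077.58) = -6.79%.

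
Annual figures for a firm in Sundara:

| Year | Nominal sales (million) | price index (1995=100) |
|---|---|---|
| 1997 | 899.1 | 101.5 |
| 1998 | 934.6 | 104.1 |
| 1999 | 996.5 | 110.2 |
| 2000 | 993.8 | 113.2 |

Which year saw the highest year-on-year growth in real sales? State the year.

1998

1998: real = 934.6/1.041 = 897.79; growth vs 1997 (885.81) = 1.35%.
1999: real = 996.5/1.102 = 904.26; growth vs 1998 (897.79) = 0.72%.
2000: real = 993.8/1.132 = 877.92; growth vs 1999 (904.26) = -2.91%.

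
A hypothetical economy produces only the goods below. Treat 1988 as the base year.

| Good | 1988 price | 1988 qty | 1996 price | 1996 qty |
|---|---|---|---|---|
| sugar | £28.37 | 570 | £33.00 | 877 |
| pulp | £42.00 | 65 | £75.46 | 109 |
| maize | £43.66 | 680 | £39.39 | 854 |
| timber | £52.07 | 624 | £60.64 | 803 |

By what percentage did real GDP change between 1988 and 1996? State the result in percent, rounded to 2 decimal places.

33.89%

Real GDP 1988 = Nominal GDP 1988 = 28.37·570 + 42.00·65 + 43.66·680 + 52.07·624 = 81081.38.
Real GDP 1996 (at 1988 prices) = 28.37·877 + 42.00·109 + 43.66·854 + 52.07·803 = 108556.34.
Real growth = 108556.34/81081.38 − 1 = 0.3389.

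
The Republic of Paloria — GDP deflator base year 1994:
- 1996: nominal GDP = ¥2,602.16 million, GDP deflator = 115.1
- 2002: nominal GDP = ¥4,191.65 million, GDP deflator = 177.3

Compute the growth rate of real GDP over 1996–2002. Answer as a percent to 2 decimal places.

4.57%

Real GDP 1996 = 2602.16 / 1.151 = 2260.78.
Real GDP 2002 = 4191.65 / 1.773 = 2364.16.
Real growth = 2364.16 / 2260.78 − 1 = 0.0457.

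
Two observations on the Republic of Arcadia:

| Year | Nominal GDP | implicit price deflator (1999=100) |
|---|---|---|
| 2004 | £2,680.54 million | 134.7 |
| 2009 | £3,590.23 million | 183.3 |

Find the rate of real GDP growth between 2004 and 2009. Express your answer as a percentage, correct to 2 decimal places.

-1.58%

Deflate each year: 2004 → 2680.54/1.347 = 1990.01; 2009 → 3590.23/1.833 = 1958.66.
So real GDP changed by 1958.66/1990.01 − 1 = -0.0158, i.e. -1.58%.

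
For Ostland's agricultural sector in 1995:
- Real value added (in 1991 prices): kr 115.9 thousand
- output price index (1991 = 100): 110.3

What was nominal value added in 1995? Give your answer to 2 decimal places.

Nominal value added = Real × (output price index/100) = 115.9 × 1.103 = 127.84.

kr 127.84 thousand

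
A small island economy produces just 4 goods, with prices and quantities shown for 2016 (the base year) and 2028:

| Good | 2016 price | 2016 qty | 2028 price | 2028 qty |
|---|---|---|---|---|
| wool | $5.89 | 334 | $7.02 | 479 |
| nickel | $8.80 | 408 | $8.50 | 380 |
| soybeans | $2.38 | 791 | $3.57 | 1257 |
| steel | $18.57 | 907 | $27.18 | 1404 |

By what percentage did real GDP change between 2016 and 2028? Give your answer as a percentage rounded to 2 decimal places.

45.08%

Real GDP 2016 = Nominal GDP 2016 = 5.89·334 + 8.80·408 + 2.38·791 + 18.57·907 = 24283.23.
Real GDP 2028 (at 2016 prices) = 5.89·479 + 8.80·380 + 2.38·1257 + 18.57·1404 = 35229.25.
Real growth = 35229.25/24283.23 − 1 = 0.4508.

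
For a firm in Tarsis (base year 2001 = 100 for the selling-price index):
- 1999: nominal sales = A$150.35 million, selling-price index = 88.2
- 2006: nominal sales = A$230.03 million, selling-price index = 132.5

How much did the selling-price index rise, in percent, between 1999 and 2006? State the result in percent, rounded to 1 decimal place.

Price-level change = 132.5 / 88.2 − 1 = 0.5023.

50.2%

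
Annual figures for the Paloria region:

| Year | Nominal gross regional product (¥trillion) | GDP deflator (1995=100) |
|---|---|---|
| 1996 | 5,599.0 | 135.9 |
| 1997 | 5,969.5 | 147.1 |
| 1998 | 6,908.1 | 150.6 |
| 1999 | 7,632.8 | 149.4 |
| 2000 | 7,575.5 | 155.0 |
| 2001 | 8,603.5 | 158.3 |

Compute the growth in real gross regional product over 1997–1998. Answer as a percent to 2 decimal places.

13.03%

Real gross regional product 1997 = 5969.5/1.471 = 4058.12.
Real gross regional product 1998 = 6908.1/1.506 = 4587.05.
Change = 4587.05/4058.12 − 1 = 0.1303.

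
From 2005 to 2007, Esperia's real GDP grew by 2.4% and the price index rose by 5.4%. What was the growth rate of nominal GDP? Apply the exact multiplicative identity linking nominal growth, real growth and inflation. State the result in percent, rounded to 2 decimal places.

7.93%

(1 + g_nom) = (1 + g_real)(1 + π) = 1.0240 × 1.0540 = 1.07930.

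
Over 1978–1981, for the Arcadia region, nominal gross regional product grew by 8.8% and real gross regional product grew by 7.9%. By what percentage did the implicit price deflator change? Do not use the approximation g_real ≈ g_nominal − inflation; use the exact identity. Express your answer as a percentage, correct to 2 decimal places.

0.83%

(1 + g_nom) = (1 + g_real)(1 + π), so π = 1.0880 / 1.0790 − 1 = 0.00834.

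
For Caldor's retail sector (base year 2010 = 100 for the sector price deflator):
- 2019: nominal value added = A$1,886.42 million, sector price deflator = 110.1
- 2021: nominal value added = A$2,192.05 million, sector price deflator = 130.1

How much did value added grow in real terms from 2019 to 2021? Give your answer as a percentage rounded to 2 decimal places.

Real value added 2019 = 1886.42 / 1.101 = 1713.37.
Real value added 2021 = 2192.05 / 1.301 = 1684.90.
Real growth = 1684.90 / 1713.37 − 1 = -0.0166.

-1.66%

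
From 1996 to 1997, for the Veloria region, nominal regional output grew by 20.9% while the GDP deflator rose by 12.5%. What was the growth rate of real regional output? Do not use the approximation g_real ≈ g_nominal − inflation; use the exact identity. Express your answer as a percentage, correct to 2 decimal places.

(1 + g_nom) = (1 + g_real)(1 + π), so g_real = 1.2090 / 1.1250 − 1 = 0.07467.

7.47%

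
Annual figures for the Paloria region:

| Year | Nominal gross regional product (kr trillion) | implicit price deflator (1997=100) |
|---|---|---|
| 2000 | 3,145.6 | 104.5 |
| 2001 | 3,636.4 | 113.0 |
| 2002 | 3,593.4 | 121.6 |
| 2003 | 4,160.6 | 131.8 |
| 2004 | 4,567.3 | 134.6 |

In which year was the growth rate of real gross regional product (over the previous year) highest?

2001: real = 3636.4/1.130 = 3218.05; growth vs 2000 (3010.14) = 6.91%.
2002: real = 3593.4/1.216 = 2955.10; growth vs 2001 (3218.05) = -8.17%.
2003: real = 4160.6/1.318 = 3156.75; growth vs 2002 (2955.10) = 6.82%.
2004: real = 4567.3/1.346 = 3393.24; growth vs 2003 (3156.75) = 7.49%.

2004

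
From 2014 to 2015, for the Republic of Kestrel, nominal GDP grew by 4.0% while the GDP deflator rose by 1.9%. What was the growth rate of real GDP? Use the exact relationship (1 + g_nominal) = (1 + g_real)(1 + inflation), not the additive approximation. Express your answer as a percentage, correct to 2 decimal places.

2.06%

(1 + g_nom) = (1 + g_real)(1 + π), so g_real = 1.0400 / 1.0190 − 1 = 0.02061.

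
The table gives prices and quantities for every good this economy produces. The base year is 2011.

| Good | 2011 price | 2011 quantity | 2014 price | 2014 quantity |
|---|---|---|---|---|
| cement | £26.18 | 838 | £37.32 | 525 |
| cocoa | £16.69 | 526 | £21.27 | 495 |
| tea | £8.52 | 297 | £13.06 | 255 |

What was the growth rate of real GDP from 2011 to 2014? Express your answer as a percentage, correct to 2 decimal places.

-27.28%

Real GDP 2011 = Nominal GDP 2011 = 26.18·838 + 16.69·526 + 8.52·297 = 33248.22.
Real GDP 2014 (at 2011 prices) = 26.18·525 + 16.69·495 + 8.52·255 = 24178.65.
Real growth = 24178.65/33248.22 − 1 = -0.2728.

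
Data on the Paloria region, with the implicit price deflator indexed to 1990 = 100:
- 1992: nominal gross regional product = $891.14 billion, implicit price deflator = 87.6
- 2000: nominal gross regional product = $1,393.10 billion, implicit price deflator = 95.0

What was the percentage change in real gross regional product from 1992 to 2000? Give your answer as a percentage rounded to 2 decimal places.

44.15%

Deflate each year: 1992 → 891.14/0.876 = 1017.28; 2000 → 1393.10/0.950 = 1466.42.
So real gross regional product changed by 1466.42/1017.28 − 1 = 0.4415, i.e. 44.15%.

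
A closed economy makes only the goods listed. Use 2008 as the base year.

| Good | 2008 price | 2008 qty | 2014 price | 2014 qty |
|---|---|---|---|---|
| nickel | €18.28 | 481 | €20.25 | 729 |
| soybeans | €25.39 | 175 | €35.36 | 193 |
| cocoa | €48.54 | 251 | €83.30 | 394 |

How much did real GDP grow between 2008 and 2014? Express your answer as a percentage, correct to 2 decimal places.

46.94%

Real GDP 2008 = Nominal GDP 2008 = 18.28·481 + 25.39·175 + 48.54·251 = 25419.47.
Real GDP 2014 (at 2008 prices) = 18.28·729 + 25.39·193 + 48.54·394 = 37351.15.
Real growth = 37351.15/25419.47 − 1 = 0.4694.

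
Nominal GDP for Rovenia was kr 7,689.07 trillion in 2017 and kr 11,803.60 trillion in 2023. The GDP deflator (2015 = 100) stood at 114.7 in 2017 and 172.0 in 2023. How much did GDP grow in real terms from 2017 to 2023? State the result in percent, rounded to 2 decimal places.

2.37%

Deflate each year: 2017 → 7689.07/1.147 = 6703.64; 2023 → 11803.60/1.720 = 6862.56.
So real GDP changed by 6862.56/6703.64 − 1 = 0.0237, i.e. 2.37%.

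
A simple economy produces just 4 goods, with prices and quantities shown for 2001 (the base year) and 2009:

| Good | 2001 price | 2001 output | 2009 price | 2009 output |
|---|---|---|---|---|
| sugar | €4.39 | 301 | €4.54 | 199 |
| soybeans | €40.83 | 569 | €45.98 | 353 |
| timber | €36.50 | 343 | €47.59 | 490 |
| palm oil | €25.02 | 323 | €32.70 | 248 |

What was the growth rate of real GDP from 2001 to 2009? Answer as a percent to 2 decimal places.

Real GDP 2001 = Nominal GDP 2001 = 4.39·301 + 40.83·569 + 36.50·343 + 25.02·323 = 45154.62.
Real GDP 2009 (at 2001 prices) = 4.39·199 + 40.83·353 + 36.50·490 + 25.02·248 = 39376.56.
Real growth = 39376.56/45154.62 − 1 = -0.1280.

-12.80%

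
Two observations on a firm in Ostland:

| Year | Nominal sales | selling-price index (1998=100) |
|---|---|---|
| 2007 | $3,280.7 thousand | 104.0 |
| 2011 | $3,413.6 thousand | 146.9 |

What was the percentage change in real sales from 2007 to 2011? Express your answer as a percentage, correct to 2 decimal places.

Real sales 2007 = 3280.7 / 1.040 = 3154.52.
Real sales 2011 = 3413.6 / 1.469 = 2323.76.
Real growth = 2323.76 / 3154.52 − 1 = -0.2634.

-26.34%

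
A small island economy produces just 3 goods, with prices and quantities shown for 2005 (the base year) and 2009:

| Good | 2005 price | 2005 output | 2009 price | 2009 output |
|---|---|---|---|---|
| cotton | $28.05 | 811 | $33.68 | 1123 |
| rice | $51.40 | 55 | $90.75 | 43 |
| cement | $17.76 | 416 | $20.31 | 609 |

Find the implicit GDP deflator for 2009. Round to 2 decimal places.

Nominal GDP 2009 = 33.68·1123 + 90.75·43 + 20.31·609 = 54093.68.
Real GDP 2009 (at 2005 prices) = 28.05·1123 + 51.40·43 + 17.76·609 = 44526.19.
Deflator = Nominal/Real × 100 = 54093.68/44526.19 × 100 = 121.487.

121.49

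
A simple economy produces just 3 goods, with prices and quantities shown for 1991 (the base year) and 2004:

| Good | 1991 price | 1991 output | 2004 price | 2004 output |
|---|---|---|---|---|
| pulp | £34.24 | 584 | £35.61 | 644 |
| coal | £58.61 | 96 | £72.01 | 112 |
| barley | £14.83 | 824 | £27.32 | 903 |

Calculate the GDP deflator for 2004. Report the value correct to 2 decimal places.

Nominal GDP 2004 = 35.61·644 + 72.01·112 + 27.32·903 = 55667.92.
Real GDP 2004 (at 1991 prices) = 34.24·644 + 58.61·112 + 14.83·903 = 42006.37.
Deflator = Nominal/Real × 100 = 55667.92/42006.37 × 100 = 132.523.

132.52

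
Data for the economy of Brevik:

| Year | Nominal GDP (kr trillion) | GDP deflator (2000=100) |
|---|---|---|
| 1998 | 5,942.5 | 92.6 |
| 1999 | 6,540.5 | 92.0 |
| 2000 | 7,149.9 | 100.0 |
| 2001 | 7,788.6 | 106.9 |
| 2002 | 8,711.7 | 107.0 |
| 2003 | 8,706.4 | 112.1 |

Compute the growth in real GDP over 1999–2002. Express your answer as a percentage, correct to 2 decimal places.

14.52%

Real GDP 1999 = 6540.5/0.920 = 7109.24.
Real GDP 2002 = 8711.7/1.070 = 8141.78.
Change = 8141.78/7109.24 − 1 = 0.1452.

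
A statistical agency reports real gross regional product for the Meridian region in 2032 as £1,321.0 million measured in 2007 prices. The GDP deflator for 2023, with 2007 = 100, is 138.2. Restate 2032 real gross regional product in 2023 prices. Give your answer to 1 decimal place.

Real gross regional product in 2023 prices = Real gross regional product in 2007 prices × (P_2023/P_2007) = 1321.0 × 1.382 = 1825.62.

£1,825.6 million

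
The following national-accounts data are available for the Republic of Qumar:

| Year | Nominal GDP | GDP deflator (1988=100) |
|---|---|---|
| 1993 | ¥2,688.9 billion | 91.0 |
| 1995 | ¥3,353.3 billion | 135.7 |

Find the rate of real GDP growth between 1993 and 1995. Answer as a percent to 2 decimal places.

Deflate each year: 1993 → 2688.9/0.910 = 2954.84; 1995 → 3353.3/1.357 = 2471.11.
So real GDP changed by 2471.11/2954.84 − 1 = -0.1637, i.e. -16.37%.

-16.37%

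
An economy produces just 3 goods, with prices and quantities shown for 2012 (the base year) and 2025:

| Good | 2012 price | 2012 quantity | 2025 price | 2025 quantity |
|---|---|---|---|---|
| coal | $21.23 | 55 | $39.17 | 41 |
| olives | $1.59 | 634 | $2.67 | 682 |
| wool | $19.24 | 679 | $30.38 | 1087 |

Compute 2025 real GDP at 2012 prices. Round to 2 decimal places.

Real GDP 2025 = Σ (p_2012 × q_2025) = 21.23·41 + 1.59·682 + 19.24·1087 = 22868.69.

$22868.69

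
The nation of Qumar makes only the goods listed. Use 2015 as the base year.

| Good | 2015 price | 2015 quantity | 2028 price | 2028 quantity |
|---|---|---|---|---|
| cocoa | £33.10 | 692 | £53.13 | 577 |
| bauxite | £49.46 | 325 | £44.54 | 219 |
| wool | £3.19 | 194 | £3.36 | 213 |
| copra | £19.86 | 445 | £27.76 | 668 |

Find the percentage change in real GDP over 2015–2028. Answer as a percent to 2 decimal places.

-9.41%

Real GDP 2015 = Nominal GDP 2015 = 33.10·692 + 49.46·325 + 3.19·194 + 19.86·445 = 48436.26.
Real GDP 2028 (at 2015 prices) = 33.10·577 + 49.46·219 + 3.19·213 + 19.86·668 = 43876.39.
Real growth = 43876.39/48436.26 − 1 = -0.0941.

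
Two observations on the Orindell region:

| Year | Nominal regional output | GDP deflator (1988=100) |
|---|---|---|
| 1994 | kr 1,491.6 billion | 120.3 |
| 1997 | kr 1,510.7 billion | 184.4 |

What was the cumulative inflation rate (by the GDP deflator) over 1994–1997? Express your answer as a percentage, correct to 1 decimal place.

Price-level change = 184.4 / 120.3 − 1 = 0.5328.

53.3%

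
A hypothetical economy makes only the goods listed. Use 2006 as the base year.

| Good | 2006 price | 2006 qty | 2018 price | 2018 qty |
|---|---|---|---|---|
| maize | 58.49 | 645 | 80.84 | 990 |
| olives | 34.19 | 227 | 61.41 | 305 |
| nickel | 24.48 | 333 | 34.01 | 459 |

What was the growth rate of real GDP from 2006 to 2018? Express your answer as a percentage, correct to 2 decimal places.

48.34%

Real GDP 2006 = Nominal GDP 2006 = 58.49·645 + 34.19·227 + 24.48·333 = 53639.02.
Real GDP 2018 (at 2006 prices) = 58.49·990 + 34.19·305 + 24.48·459 = 79569.37.
Real growth = 79569.37/53639.02 − 1 = 0.4834.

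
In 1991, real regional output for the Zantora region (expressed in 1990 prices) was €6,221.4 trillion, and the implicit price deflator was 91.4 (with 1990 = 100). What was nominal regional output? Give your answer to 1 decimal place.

Nominal regional output = Real × (implicit price deflator/100) = 6221.4 × 0.914 = 5686.36.

€5,686.4 trillion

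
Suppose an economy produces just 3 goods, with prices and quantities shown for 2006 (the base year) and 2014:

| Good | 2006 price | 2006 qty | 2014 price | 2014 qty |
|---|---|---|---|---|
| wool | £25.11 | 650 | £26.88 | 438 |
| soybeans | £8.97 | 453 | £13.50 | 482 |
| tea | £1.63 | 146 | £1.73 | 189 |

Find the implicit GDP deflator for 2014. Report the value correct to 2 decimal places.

Nominal GDP 2014 = 26.88·438 + 13.50·482 + 1.73·189 = 18607.41.
Real GDP 2014 (at 2006 prices) = 25.11·438 + 8.97·482 + 1.63·189 = 15629.79.
Deflator = Nominal/Real × 100 = 18607.41/15629.79 × 100 = 119.051.

119.05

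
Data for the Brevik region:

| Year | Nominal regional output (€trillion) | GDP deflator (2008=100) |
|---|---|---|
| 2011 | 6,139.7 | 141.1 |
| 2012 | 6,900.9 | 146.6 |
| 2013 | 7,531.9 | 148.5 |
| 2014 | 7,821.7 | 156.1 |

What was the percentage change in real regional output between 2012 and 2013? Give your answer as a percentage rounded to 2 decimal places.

Real regional output 2012 = 6900.9/1.466 = 4707.30.
Real regional output 2013 = 7531.9/1.485 = 5071.99.
Change = 5071.99/4707.30 − 1 = 0.0775.

7.75%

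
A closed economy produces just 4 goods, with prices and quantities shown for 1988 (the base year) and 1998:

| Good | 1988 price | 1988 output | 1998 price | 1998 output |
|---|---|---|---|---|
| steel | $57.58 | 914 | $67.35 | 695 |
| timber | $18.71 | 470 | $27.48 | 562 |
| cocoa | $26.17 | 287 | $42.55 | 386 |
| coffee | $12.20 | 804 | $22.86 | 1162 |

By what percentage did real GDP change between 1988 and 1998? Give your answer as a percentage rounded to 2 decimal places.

-4.99%

Real GDP 1988 = Nominal GDP 1988 = 57.58·914 + 18.71·470 + 26.17·287 + 12.20·804 = 78741.41.
Real GDP 1998 (at 1988 prices) = 57.58·695 + 18.71·562 + 26.17·386 + 12.20·1162 = 74811.14.
Real growth = 74811.14/78741.41 − 1 = -0.0499.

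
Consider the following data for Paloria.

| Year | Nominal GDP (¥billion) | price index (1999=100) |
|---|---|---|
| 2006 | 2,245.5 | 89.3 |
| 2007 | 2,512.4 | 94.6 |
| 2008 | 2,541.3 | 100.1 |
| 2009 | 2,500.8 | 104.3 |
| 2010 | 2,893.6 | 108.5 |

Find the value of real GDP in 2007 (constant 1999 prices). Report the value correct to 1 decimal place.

Real GDP 2007 = 2512.4 / 0.946 = 2655.81.

¥2,655.8 billion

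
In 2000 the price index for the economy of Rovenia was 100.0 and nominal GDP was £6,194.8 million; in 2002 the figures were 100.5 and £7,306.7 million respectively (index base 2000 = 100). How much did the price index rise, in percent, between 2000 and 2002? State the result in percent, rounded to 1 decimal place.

Price-level change = 100.5 / 100.0 − 1 = 0.0050.

0.5%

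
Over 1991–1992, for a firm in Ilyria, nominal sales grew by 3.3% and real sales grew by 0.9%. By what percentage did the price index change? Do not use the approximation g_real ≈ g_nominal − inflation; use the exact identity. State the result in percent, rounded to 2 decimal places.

2.38%

(1 + g_nom) = (1 + g_real)(1 + π), so π = 1.0330 / 1.0090 − 1 = 0.02379.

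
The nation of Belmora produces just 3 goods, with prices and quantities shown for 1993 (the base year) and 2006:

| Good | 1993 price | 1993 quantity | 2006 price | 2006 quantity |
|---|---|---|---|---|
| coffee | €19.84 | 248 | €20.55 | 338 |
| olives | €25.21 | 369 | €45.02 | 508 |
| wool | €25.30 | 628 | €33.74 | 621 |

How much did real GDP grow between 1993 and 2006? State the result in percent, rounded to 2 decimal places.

Real GDP 1993 = Nominal GDP 1993 = 19.84·248 + 25.21·369 + 25.30·628 = 30111.21.
Real GDP 2006 (at 1993 prices) = 19.84·338 + 25.21·508 + 25.30·621 = 35223.90.
Real growth = 35223.90/30111.21 − 1 = 0.1698.

16.98%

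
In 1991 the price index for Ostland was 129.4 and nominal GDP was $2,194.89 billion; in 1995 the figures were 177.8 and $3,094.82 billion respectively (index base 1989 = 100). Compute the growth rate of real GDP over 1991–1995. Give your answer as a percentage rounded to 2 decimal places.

2.62%

Real GDP 1991 = 2194.89 / 1.294 = 1696.21.
Real GDP 1995 = 3094.82 / 1.778 = 1740.62.
Real growth = 1740.62 / 1696.21 − 1 = 0.0262.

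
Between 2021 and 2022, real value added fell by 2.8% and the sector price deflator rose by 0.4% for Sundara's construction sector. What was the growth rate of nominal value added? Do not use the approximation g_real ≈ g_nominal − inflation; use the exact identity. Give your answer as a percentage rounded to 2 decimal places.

(1 + g_nom) = (1 + g_real)(1 + π) = 0.9720 × 1.0040 = 0.97589.

-2.41%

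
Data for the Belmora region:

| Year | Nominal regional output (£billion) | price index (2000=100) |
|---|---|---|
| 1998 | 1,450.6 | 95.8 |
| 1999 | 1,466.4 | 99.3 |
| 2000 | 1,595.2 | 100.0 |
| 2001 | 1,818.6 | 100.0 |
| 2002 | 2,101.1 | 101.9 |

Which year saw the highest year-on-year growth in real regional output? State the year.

1999: real = 1466.4/0.993 = 1476.74; growth vs 1998 (1514.20) = -2.47%.
2000: real = 1595.2/1.000 = 1595.20; growth vs 1999 (1476.74) = 8.02%.
2001: real = 1818.6/1.000 = 1818.60; growth vs 2000 (1595.20) = 14.00%.
2002: real = 2101.1/1.019 = 2061.92; growth vs 2001 (1818.60) = 13.38%.

2001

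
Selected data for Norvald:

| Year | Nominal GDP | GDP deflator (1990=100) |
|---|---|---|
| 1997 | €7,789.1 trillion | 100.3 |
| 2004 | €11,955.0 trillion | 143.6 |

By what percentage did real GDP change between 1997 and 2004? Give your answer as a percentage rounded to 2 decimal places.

Deflate each year: 1997 → 7789.1/1.003 = 7765.80; 2004 → 11955.0/1.436 = 8325.21.
So real GDP changed by 8325.21/7765.80 − 1 = 0.0720, i.e. 7.20%.

7.20%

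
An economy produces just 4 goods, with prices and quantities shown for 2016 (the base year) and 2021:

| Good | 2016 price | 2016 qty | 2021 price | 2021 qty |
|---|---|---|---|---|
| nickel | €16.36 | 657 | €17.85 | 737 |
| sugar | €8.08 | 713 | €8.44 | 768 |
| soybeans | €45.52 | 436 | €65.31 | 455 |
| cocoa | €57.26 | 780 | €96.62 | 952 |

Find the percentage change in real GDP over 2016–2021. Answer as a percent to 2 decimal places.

15.39%

Real GDP 2016 = Nominal GDP 2016 = 16.36·657 + 8.08·713 + 45.52·436 + 57.26·780 = 81019.08.
Real GDP 2021 (at 2016 prices) = 16.36·737 + 8.08·768 + 45.52·455 + 57.26·952 = 93485.88.
Real growth = 93485.88/81019.08 − 1 = 0.1539.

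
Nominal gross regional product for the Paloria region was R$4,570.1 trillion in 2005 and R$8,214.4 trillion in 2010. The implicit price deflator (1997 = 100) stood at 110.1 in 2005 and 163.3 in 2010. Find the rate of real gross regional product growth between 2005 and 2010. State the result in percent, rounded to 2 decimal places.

21.19%

Real gross regional product 2005 = 4570.1 / 1.101 = 4150.86.
Real gross regional product 2010 = 8214.4 / 1.633 = 5030.25.
Real growth = 5030.25 / 4150.86 − 1 = 0.2119.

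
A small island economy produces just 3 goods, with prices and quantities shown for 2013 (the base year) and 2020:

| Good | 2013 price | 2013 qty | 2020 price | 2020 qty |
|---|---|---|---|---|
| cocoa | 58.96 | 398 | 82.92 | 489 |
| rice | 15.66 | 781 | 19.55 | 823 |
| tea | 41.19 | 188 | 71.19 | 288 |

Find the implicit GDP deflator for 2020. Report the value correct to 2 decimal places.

Nominal GDP 2020 = 82.92·489 + 19.55·823 + 71.19·288 = 77140.25.
Real GDP 2020 (at 2013 prices) = 58.96·489 + 15.66·823 + 41.19·288 = 53582.34.
Deflator = Nominal/Real × 100 = 77140.25/53582.34 × 100 = 143.966.

143.97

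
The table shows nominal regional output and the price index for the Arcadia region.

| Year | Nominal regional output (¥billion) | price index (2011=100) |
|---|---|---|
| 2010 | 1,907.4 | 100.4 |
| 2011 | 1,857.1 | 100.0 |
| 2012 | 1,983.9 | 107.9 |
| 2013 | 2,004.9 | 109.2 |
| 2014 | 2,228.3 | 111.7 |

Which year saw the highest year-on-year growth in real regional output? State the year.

2011: real = 1857.1/1.000 = 1857.10; growth vs 2010 (1899.80) = -2.25%.
2012: real = 1983.9/1.079 = 1838.65; growth vs 2011 (1857.10) = -0.99%.
2013: real = 2004.9/1.092 = 1835.99; growth vs 2012 (1838.65) = -0.14%.
2014: real = 2228.3/1.117 = 1994.90; growth vs 2013 (1835.99) = 8.66%.

2014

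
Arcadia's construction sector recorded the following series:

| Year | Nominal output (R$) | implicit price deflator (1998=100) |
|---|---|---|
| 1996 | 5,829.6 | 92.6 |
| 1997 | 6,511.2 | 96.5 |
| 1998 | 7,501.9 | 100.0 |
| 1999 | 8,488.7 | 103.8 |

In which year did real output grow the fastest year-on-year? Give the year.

1997: real = 6511.2/0.965 = 6747.36; growth vs 1996 (6295.46) = 7.18%.
1998: real = 7501.9/1.000 = 7501.90; growth vs 1997 (6747.36) = 11.18%.
1999: real = 8488.7/1.038 = 8177.94; growth vs 1998 (7501.90) = 9.01%.

1998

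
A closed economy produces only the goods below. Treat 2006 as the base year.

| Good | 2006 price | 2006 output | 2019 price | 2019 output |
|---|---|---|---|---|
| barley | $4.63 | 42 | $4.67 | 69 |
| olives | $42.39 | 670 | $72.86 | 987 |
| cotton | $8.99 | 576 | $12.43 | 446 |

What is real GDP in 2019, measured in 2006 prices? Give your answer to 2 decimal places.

$46167.94

Real GDP 2019 = Σ (p_2006 × q_2019) = 4.63·69 + 42.39·987 + 8.99·446 = 46167.94.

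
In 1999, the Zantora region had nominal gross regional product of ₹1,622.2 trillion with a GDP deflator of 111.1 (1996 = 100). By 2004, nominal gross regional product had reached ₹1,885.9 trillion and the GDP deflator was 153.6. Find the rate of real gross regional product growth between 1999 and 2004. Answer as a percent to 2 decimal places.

Deflate each year: 1999 → 1622.2/1.111 = 1460.13; 2004 → 1885.9/1.536 = 1227.80.
So real gross regional product changed by 1227.80/1460.13 − 1 = -0.1591, i.e. -15.91%.

-15.91%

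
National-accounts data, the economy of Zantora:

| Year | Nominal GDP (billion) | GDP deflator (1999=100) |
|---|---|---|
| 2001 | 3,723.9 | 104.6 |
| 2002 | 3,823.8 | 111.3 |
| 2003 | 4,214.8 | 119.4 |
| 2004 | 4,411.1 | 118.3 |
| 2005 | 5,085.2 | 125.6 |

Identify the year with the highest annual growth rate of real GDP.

2002: real = 3823.8/1.113 = 3435.58; growth vs 2001 (3560.13) = -3.50%.
2003: real = 4214.8/1.194 = 3529.98; growth vs 2002 (3435.58) = 2.75%.
2004: real = 4411.1/1.183 = 3728.74; growth vs 2003 (3529.98) = 5.63%.
2005: real = 5085.2/1.256 = 4048.73; growth vs 2004 (3728.74) = 8.58%.

2005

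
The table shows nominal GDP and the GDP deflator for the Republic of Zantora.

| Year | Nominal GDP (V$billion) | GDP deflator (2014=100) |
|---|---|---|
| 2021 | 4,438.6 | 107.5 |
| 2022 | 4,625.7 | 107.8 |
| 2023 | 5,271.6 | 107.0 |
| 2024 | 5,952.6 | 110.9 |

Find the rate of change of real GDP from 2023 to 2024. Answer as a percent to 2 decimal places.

Real GDP 2023 = 5271.6/1.070 = 4926.73.
Real GDP 2024 = 5952.6/1.109 = 5367.54.
Change = 5367.54/4926.73 − 1 = 0.0895.

8.95%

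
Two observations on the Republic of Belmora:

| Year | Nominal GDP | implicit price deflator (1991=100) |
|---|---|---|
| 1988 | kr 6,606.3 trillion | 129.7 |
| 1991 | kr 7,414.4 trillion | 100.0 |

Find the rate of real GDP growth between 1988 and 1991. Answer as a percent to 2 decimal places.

45.57%

Real GDP 1988 = 6606.3 / 1.297 = 5093.52.
Real GDP 1991 = 7414.4 / 1.000 = 7414.40.
Real growth = 7414.40 / 5093.52 − 1 = 0.4557.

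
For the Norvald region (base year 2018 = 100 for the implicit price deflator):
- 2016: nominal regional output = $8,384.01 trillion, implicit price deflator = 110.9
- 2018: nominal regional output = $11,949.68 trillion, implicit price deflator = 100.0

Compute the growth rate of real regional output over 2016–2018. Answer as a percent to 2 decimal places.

Deflate each year: 2016 → 8384.01/1.109 = 7559.97; 2018 → 11949.68/1.000 = 11949.68.
So real regional output changed by 11949.68/7559.97 − 1 = 0.5807, i.e. 58.07%.

58.07%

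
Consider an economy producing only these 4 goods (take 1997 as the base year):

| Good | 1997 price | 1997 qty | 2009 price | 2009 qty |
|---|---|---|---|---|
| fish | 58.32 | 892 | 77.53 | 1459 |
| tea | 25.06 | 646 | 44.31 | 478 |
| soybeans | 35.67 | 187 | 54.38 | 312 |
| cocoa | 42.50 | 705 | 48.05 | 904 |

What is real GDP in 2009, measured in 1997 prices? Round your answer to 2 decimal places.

Real GDP 2009 = Σ (p_1997 × q_2009) = 58.32·1459 + 25.06·478 + 35.67·312 + 42.50·904 = 146616.60.

146616.60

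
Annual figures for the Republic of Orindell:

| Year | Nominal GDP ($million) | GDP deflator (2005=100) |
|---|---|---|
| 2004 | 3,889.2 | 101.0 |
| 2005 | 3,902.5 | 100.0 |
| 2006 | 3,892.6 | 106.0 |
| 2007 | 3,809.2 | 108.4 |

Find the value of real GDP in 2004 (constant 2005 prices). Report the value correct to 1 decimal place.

$3,850.7 million

Real GDP 2004 = 3889.2 / 1.010 = 3850.69.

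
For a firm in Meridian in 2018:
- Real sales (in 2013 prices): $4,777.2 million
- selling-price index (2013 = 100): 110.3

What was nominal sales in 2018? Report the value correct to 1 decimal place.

$5,269.3 million

Nominal sales = Real × (selling-price index/100) = 4777.2 × 1.103 = 5269.25.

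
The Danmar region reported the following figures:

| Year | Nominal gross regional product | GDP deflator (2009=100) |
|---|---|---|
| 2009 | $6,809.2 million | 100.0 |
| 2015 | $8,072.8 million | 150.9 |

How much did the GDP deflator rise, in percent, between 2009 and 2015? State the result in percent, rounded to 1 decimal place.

Price-level change = 150.9 / 100.0 − 1 = 0.5090.

50.9%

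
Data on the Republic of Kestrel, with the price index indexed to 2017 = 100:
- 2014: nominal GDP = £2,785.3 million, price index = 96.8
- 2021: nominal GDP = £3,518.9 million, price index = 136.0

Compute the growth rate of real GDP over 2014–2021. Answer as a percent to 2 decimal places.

Real GDP 2014 = 2785.3 / 0.968 = 2877.38.
Real GDP 2021 = 3518.9 / 1.360 = 2587.43.
Real growth = 2587.43 / 2877.38 − 1 = -0.1008.

-10.08%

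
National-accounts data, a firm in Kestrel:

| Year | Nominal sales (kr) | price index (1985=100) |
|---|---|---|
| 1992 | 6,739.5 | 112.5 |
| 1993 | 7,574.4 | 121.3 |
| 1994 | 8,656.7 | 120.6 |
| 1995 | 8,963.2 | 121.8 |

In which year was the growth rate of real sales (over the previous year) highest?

1994

1993: real = 7574.4/1.213 = 6244.35; growth vs 1992 (5990.67) = 4.23%.
1994: real = 8656.7/1.206 = 7178.03; growth vs 1993 (6244.35) = 14.95%.
1995: real = 8963.2/1.218 = 7358.95; growth vs 1994 (7178.03) = 2.52%.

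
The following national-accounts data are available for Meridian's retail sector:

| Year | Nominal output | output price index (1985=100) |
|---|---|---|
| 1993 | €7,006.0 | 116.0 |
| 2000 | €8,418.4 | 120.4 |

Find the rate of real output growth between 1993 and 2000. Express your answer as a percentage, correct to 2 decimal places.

Real output 1993 = 7006.0 / 1.160 = 6039.66.
Real output 2000 = 8418.4 / 1.204 = 6992.03.
Real growth = 6992.03 / 6039.66 − 1 = 0.1577.

15.77%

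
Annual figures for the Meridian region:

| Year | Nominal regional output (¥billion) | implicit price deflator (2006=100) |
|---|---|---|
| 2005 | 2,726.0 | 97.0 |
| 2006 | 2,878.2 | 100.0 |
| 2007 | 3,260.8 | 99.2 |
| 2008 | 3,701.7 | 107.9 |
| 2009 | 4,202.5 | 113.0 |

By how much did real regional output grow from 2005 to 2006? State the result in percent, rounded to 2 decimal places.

2.42%

Real regional output 2005 = 2726.0/0.970 = 2810.31.
Real regional output 2006 = 2878.2/1.000 = 2878.20.
Change = 2878.20/2810.31 − 1 = 0.0242.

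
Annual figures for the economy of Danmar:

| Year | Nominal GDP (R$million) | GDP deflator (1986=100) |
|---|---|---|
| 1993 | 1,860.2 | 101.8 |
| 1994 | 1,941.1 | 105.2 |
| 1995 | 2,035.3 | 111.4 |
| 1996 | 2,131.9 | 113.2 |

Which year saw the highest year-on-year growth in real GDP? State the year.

1994: real = 1941.1/1.052 = 1845.15; growth vs 1993 (1827.31) = 0.98%.
1995: real = 2035.3/1.114 = 1827.02; growth vs 1994 (1845.15) = -0.98%.
1996: real = 2131.9/1.132 = 1883.30; growth vs 1995 (1827.02) = 3.08%.

1996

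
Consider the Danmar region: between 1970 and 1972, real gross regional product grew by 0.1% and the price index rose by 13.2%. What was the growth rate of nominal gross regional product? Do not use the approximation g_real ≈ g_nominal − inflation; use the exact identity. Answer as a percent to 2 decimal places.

(1 + g_nom) = (1 + g_real)(1 + π) = 1.0010 × 1.1320 = 1.13313.

13.31%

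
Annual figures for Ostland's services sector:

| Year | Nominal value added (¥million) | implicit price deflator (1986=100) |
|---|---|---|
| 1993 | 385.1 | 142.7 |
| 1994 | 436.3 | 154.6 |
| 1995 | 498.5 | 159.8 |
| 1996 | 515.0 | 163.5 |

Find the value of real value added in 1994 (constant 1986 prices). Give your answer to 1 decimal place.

Real value added 1994 = 436.3 / 1.546 = 282.21.

¥282.2 million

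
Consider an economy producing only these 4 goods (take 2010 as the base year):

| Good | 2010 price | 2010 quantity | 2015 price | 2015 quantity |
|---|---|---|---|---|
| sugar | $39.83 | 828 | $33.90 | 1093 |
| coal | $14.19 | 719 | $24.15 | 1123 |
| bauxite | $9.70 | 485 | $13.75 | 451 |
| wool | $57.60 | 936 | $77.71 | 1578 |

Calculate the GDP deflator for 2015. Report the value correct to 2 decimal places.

124.73

Nominal GDP 2015 = 33.90·1093 + 24.15·1123 + 13.75·451 + 77.71·1578 = 193000.78.
Real GDP 2015 (at 2010 prices) = 39.83·1093 + 14.19·1123 + 9.70·451 + 57.60·1578 = 154737.06.
Deflator = Nominal/Real × 100 = 193000.78/154737.06 × 100 = 124.728.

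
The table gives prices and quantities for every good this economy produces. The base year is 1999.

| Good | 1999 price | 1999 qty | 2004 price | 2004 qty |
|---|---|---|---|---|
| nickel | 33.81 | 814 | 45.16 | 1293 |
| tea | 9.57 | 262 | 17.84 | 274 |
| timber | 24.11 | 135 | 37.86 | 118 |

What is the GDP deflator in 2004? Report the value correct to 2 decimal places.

137.74

Nominal GDP 2004 = 45.16·1293 + 17.84·274 + 37.86·118 = 67747.52.
Real GDP 2004 (at 1999 prices) = 33.81·1293 + 9.57·274 + 24.11·118 = 49183.49.
Deflator = Nominal/Real × 100 = 67747.52/49183.49 × 100 = 137.744.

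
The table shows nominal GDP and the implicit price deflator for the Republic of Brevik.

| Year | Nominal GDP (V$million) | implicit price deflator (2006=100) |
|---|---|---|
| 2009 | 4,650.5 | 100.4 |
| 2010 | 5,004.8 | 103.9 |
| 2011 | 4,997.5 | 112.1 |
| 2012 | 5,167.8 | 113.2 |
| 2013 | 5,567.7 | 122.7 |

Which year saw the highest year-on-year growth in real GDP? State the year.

2010

2010: real = 5004.8/1.039 = 4816.94; growth vs 2009 (4631.97) = 3.99%.
2011: real = 4997.5/1.121 = 4458.07; growth vs 2010 (4816.94) = -7.45%.
2012: real = 5167.8/1.132 = 4565.19; growth vs 2011 (4458.07) = 2.40%.
2013: real = 5567.7/1.227 = 4537.65; growth vs 2012 (4565.19) = -0.60%.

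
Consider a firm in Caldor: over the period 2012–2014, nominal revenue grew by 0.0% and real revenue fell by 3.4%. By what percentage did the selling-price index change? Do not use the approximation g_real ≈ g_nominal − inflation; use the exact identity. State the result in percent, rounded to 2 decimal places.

3.52%

(1 + g_nom) = (1 + g_real)(1 + π), so π = 1.0000 / 0.9660 − 1 = 0.03520.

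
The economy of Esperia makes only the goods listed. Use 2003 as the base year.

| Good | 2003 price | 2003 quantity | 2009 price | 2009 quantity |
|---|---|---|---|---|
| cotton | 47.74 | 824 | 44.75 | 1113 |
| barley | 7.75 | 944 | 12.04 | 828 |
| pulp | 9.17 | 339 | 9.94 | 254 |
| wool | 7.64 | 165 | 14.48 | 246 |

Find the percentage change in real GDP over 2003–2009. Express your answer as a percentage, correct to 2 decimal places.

24.96%

Real GDP 2003 = Nominal GDP 2003 = 47.74·824 + 7.75·944 + 9.17·339 + 7.64·165 = 51022.99.
Real GDP 2009 (at 2003 prices) = 47.74·1113 + 7.75·828 + 9.17·254 + 7.64·246 = 63760.24.
Real growth = 63760.24/51022.99 − 1 = 0.2496.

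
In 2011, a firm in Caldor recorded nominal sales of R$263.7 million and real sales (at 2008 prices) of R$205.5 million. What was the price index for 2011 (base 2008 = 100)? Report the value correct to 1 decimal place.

price index = (Nominal / Real) × 100 = 263.7 / 205.5 × 100 = 128.32.

128.3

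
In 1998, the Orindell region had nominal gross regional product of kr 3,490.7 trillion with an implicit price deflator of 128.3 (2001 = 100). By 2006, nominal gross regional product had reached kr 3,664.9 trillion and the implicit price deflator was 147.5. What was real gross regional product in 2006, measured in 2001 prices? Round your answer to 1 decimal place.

kr 2,484.7 trillion

Real gross regional product = Nominal / (implicit price deflator/100) = 3664.9 / 1.475 = 2484.68.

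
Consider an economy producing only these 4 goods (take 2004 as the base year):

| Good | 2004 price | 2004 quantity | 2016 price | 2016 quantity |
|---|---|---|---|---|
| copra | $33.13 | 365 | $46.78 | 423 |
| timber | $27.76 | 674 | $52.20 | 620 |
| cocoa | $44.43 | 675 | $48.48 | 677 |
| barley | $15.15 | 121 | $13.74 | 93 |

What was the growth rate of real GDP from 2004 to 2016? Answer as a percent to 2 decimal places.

Real GDP 2004 = Nominal GDP 2004 = 33.13·365 + 27.76·674 + 44.43·675 + 15.15·121 = 62626.09.
Real GDP 2016 (at 2004 prices) = 33.13·423 + 27.76·620 + 44.43·677 + 15.15·93 = 62713.25.
Real growth = 62713.25/62626.09 − 1 = 0.0014.

0.14%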